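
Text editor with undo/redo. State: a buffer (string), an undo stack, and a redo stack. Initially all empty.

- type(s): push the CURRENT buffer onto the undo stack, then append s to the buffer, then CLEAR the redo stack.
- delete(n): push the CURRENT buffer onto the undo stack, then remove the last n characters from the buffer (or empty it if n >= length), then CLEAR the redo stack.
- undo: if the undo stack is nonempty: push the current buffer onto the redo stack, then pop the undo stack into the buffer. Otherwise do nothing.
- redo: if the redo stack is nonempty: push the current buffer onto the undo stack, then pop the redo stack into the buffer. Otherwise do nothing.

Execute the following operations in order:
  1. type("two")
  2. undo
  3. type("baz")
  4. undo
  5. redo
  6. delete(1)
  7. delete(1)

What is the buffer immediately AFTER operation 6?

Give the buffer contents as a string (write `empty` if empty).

After op 1 (type): buf='two' undo_depth=1 redo_depth=0
After op 2 (undo): buf='(empty)' undo_depth=0 redo_depth=1
After op 3 (type): buf='baz' undo_depth=1 redo_depth=0
After op 4 (undo): buf='(empty)' undo_depth=0 redo_depth=1
After op 5 (redo): buf='baz' undo_depth=1 redo_depth=0
After op 6 (delete): buf='ba' undo_depth=2 redo_depth=0

Answer: ba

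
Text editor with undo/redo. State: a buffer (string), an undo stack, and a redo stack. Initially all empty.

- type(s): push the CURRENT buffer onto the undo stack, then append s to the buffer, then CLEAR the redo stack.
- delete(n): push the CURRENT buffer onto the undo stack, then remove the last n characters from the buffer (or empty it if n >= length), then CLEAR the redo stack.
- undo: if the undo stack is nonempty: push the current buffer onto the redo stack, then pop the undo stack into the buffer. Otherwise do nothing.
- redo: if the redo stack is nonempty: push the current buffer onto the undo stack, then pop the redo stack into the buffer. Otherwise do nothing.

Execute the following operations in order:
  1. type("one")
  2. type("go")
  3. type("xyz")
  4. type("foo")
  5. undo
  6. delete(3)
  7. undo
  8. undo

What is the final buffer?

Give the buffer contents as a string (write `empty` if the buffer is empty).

After op 1 (type): buf='one' undo_depth=1 redo_depth=0
After op 2 (type): buf='onego' undo_depth=2 redo_depth=0
After op 3 (type): buf='onegoxyz' undo_depth=3 redo_depth=0
After op 4 (type): buf='onegoxyzfoo' undo_depth=4 redo_depth=0
After op 5 (undo): buf='onegoxyz' undo_depth=3 redo_depth=1
After op 6 (delete): buf='onego' undo_depth=4 redo_depth=0
After op 7 (undo): buf='onegoxyz' undo_depth=3 redo_depth=1
After op 8 (undo): buf='onego' undo_depth=2 redo_depth=2

Answer: onego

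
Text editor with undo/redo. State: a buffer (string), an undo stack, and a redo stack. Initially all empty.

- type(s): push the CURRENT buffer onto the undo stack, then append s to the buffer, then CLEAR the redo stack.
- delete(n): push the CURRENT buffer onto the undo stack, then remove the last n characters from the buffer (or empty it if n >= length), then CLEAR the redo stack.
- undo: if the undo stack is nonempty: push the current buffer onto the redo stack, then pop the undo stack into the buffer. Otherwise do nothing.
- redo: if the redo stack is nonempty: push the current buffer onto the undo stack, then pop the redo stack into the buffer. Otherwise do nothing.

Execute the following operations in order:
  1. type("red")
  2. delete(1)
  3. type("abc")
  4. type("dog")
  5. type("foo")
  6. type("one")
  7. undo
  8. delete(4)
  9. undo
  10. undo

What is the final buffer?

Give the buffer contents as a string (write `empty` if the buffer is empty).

After op 1 (type): buf='red' undo_depth=1 redo_depth=0
After op 2 (delete): buf='re' undo_depth=2 redo_depth=0
After op 3 (type): buf='reabc' undo_depth=3 redo_depth=0
After op 4 (type): buf='reabcdog' undo_depth=4 redo_depth=0
After op 5 (type): buf='reabcdogfoo' undo_depth=5 redo_depth=0
After op 6 (type): buf='reabcdogfooone' undo_depth=6 redo_depth=0
After op 7 (undo): buf='reabcdogfoo' undo_depth=5 redo_depth=1
After op 8 (delete): buf='reabcdo' undo_depth=6 redo_depth=0
After op 9 (undo): buf='reabcdogfoo' undo_depth=5 redo_depth=1
After op 10 (undo): buf='reabcdog' undo_depth=4 redo_depth=2

Answer: reabcdog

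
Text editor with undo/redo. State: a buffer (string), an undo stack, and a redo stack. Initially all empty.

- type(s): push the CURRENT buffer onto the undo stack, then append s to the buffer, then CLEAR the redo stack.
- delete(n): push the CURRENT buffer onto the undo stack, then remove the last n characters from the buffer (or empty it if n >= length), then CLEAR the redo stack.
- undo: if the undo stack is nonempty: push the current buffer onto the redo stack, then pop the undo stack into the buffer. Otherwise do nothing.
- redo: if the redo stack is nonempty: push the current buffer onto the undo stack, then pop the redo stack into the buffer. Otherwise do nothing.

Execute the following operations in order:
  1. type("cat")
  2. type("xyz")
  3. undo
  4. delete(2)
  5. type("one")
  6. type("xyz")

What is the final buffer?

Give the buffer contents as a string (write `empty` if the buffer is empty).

Answer: conexyz

Derivation:
After op 1 (type): buf='cat' undo_depth=1 redo_depth=0
After op 2 (type): buf='catxyz' undo_depth=2 redo_depth=0
After op 3 (undo): buf='cat' undo_depth=1 redo_depth=1
After op 4 (delete): buf='c' undo_depth=2 redo_depth=0
After op 5 (type): buf='cone' undo_depth=3 redo_depth=0
After op 6 (type): buf='conexyz' undo_depth=4 redo_depth=0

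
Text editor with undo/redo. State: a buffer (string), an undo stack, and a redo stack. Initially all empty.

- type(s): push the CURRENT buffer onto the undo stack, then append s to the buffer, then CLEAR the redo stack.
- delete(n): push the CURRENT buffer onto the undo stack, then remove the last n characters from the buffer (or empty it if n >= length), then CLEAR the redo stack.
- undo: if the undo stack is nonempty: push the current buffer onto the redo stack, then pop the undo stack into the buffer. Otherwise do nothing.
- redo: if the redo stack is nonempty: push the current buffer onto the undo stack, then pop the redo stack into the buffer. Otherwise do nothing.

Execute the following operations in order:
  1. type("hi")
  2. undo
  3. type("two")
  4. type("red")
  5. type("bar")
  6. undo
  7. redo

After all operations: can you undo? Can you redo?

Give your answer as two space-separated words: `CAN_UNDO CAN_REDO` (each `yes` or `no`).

Answer: yes no

Derivation:
After op 1 (type): buf='hi' undo_depth=1 redo_depth=0
After op 2 (undo): buf='(empty)' undo_depth=0 redo_depth=1
After op 3 (type): buf='two' undo_depth=1 redo_depth=0
After op 4 (type): buf='twored' undo_depth=2 redo_depth=0
After op 5 (type): buf='tworedbar' undo_depth=3 redo_depth=0
After op 6 (undo): buf='twored' undo_depth=2 redo_depth=1
After op 7 (redo): buf='tworedbar' undo_depth=3 redo_depth=0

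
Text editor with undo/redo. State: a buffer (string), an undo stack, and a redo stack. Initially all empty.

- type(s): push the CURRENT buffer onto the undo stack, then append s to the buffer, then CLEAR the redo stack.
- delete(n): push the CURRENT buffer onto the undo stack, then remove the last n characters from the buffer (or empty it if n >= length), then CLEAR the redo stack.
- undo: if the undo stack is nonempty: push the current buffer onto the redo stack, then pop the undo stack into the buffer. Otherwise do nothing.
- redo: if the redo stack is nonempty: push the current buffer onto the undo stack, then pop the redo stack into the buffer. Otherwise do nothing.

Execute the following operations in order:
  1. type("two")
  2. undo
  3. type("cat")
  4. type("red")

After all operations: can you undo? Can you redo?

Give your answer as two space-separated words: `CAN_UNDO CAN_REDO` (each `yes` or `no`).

After op 1 (type): buf='two' undo_depth=1 redo_depth=0
After op 2 (undo): buf='(empty)' undo_depth=0 redo_depth=1
After op 3 (type): buf='cat' undo_depth=1 redo_depth=0
After op 4 (type): buf='catred' undo_depth=2 redo_depth=0

Answer: yes no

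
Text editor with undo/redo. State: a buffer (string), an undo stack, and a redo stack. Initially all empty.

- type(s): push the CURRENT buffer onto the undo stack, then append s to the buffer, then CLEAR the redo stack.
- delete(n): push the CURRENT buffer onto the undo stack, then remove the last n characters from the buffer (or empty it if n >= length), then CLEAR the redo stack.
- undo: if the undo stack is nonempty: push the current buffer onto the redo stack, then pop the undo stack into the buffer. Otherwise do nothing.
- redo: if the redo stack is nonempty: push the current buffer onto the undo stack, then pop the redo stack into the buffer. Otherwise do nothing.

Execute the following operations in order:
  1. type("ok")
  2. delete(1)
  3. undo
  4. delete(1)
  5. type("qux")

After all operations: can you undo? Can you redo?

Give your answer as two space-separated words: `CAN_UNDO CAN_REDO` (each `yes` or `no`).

After op 1 (type): buf='ok' undo_depth=1 redo_depth=0
After op 2 (delete): buf='o' undo_depth=2 redo_depth=0
After op 3 (undo): buf='ok' undo_depth=1 redo_depth=1
After op 4 (delete): buf='o' undo_depth=2 redo_depth=0
After op 5 (type): buf='oqux' undo_depth=3 redo_depth=0

Answer: yes no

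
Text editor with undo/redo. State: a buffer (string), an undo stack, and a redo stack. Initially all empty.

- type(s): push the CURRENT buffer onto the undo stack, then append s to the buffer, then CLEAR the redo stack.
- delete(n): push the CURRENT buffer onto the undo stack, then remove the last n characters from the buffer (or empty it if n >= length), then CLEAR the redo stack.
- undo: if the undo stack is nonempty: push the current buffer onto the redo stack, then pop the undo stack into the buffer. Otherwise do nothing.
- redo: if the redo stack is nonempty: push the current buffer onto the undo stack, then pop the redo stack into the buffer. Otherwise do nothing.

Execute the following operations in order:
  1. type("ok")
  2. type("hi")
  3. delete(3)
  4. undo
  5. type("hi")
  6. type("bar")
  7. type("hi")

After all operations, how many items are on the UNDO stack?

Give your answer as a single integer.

Answer: 5

Derivation:
After op 1 (type): buf='ok' undo_depth=1 redo_depth=0
After op 2 (type): buf='okhi' undo_depth=2 redo_depth=0
After op 3 (delete): buf='o' undo_depth=3 redo_depth=0
After op 4 (undo): buf='okhi' undo_depth=2 redo_depth=1
After op 5 (type): buf='okhihi' undo_depth=3 redo_depth=0
After op 6 (type): buf='okhihibar' undo_depth=4 redo_depth=0
After op 7 (type): buf='okhihibarhi' undo_depth=5 redo_depth=0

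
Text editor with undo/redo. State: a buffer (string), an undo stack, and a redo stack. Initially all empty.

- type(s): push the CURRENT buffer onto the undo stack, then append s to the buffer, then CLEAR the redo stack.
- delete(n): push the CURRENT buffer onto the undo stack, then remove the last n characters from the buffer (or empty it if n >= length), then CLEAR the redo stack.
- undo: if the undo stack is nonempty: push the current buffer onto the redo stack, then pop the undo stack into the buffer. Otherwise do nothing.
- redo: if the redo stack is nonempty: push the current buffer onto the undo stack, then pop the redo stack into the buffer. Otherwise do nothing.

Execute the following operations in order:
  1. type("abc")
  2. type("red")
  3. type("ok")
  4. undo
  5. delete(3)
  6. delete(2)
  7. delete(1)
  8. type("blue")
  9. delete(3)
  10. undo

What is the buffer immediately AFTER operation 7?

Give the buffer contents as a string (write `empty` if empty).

Answer: empty

Derivation:
After op 1 (type): buf='abc' undo_depth=1 redo_depth=0
After op 2 (type): buf='abcred' undo_depth=2 redo_depth=0
After op 3 (type): buf='abcredok' undo_depth=3 redo_depth=0
After op 4 (undo): buf='abcred' undo_depth=2 redo_depth=1
After op 5 (delete): buf='abc' undo_depth=3 redo_depth=0
After op 6 (delete): buf='a' undo_depth=4 redo_depth=0
After op 7 (delete): buf='(empty)' undo_depth=5 redo_depth=0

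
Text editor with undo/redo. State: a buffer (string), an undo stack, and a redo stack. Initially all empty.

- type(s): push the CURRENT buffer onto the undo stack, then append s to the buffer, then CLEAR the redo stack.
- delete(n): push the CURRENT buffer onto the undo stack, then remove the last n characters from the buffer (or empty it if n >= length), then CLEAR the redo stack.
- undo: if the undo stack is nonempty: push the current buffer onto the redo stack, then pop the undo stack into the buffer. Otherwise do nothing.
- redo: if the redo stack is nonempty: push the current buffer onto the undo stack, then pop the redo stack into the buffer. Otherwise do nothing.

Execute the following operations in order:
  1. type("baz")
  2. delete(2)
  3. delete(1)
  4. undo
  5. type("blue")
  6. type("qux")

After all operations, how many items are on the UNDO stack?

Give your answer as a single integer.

After op 1 (type): buf='baz' undo_depth=1 redo_depth=0
After op 2 (delete): buf='b' undo_depth=2 redo_depth=0
After op 3 (delete): buf='(empty)' undo_depth=3 redo_depth=0
After op 4 (undo): buf='b' undo_depth=2 redo_depth=1
After op 5 (type): buf='bblue' undo_depth=3 redo_depth=0
After op 6 (type): buf='bbluequx' undo_depth=4 redo_depth=0

Answer: 4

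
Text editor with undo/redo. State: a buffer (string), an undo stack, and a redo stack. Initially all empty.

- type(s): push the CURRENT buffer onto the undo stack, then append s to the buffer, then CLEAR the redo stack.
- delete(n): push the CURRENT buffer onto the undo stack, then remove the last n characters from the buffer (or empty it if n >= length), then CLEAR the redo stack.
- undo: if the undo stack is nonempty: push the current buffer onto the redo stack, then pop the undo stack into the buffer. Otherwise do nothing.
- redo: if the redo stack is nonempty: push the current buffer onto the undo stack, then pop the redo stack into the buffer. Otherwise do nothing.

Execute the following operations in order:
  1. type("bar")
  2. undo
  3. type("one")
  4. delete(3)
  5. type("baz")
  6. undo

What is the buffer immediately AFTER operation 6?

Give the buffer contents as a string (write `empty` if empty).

After op 1 (type): buf='bar' undo_depth=1 redo_depth=0
After op 2 (undo): buf='(empty)' undo_depth=0 redo_depth=1
After op 3 (type): buf='one' undo_depth=1 redo_depth=0
After op 4 (delete): buf='(empty)' undo_depth=2 redo_depth=0
After op 5 (type): buf='baz' undo_depth=3 redo_depth=0
After op 6 (undo): buf='(empty)' undo_depth=2 redo_depth=1

Answer: empty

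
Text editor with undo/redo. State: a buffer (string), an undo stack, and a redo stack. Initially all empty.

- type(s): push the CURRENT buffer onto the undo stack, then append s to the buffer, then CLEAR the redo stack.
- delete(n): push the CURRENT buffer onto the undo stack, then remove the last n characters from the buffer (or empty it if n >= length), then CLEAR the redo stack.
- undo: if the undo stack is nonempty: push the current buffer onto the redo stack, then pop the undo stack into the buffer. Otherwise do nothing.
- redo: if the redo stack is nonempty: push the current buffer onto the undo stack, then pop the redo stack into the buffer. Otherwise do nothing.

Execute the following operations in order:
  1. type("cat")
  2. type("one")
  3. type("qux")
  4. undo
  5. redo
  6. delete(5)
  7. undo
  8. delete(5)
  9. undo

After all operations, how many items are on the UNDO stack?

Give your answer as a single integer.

Answer: 3

Derivation:
After op 1 (type): buf='cat' undo_depth=1 redo_depth=0
After op 2 (type): buf='catone' undo_depth=2 redo_depth=0
After op 3 (type): buf='catonequx' undo_depth=3 redo_depth=0
After op 4 (undo): buf='catone' undo_depth=2 redo_depth=1
After op 5 (redo): buf='catonequx' undo_depth=3 redo_depth=0
After op 6 (delete): buf='cato' undo_depth=4 redo_depth=0
After op 7 (undo): buf='catonequx' undo_depth=3 redo_depth=1
After op 8 (delete): buf='cato' undo_depth=4 redo_depth=0
After op 9 (undo): buf='catonequx' undo_depth=3 redo_depth=1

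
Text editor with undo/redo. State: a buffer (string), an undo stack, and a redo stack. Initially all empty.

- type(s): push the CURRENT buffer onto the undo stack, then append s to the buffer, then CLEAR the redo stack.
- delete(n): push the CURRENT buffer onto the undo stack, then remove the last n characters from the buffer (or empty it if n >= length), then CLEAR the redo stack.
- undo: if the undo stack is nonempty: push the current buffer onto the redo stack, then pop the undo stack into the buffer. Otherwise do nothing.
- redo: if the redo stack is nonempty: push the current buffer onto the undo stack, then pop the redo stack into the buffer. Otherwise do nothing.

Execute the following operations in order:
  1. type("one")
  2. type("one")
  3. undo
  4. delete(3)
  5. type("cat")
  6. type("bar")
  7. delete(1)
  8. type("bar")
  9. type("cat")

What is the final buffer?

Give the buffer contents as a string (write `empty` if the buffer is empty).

After op 1 (type): buf='one' undo_depth=1 redo_depth=0
After op 2 (type): buf='oneone' undo_depth=2 redo_depth=0
After op 3 (undo): buf='one' undo_depth=1 redo_depth=1
After op 4 (delete): buf='(empty)' undo_depth=2 redo_depth=0
After op 5 (type): buf='cat' undo_depth=3 redo_depth=0
After op 6 (type): buf='catbar' undo_depth=4 redo_depth=0
After op 7 (delete): buf='catba' undo_depth=5 redo_depth=0
After op 8 (type): buf='catbabar' undo_depth=6 redo_depth=0
After op 9 (type): buf='catbabarcat' undo_depth=7 redo_depth=0

Answer: catbabarcat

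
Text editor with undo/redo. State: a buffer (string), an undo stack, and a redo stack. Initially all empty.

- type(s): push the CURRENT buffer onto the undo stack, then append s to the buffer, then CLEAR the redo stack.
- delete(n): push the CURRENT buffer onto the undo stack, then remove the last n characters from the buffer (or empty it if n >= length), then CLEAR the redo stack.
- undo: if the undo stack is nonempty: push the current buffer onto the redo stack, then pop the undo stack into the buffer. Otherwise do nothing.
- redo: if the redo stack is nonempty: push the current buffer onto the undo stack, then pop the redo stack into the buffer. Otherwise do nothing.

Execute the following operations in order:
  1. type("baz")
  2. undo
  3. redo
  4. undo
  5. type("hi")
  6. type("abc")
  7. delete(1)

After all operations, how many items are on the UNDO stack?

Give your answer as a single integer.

After op 1 (type): buf='baz' undo_depth=1 redo_depth=0
After op 2 (undo): buf='(empty)' undo_depth=0 redo_depth=1
After op 3 (redo): buf='baz' undo_depth=1 redo_depth=0
After op 4 (undo): buf='(empty)' undo_depth=0 redo_depth=1
After op 5 (type): buf='hi' undo_depth=1 redo_depth=0
After op 6 (type): buf='hiabc' undo_depth=2 redo_depth=0
After op 7 (delete): buf='hiab' undo_depth=3 redo_depth=0

Answer: 3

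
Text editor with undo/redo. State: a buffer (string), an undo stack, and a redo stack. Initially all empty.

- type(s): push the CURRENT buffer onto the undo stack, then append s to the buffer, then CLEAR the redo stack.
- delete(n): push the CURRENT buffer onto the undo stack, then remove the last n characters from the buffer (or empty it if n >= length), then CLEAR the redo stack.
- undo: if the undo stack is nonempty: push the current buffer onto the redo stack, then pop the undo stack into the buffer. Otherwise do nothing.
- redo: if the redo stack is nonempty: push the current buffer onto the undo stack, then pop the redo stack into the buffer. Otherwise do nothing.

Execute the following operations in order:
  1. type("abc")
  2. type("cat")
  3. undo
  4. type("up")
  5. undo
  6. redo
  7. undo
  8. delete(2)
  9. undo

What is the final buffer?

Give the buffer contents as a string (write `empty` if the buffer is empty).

After op 1 (type): buf='abc' undo_depth=1 redo_depth=0
After op 2 (type): buf='abccat' undo_depth=2 redo_depth=0
After op 3 (undo): buf='abc' undo_depth=1 redo_depth=1
After op 4 (type): buf='abcup' undo_depth=2 redo_depth=0
After op 5 (undo): buf='abc' undo_depth=1 redo_depth=1
After op 6 (redo): buf='abcup' undo_depth=2 redo_depth=0
After op 7 (undo): buf='abc' undo_depth=1 redo_depth=1
After op 8 (delete): buf='a' undo_depth=2 redo_depth=0
After op 9 (undo): buf='abc' undo_depth=1 redo_depth=1

Answer: abc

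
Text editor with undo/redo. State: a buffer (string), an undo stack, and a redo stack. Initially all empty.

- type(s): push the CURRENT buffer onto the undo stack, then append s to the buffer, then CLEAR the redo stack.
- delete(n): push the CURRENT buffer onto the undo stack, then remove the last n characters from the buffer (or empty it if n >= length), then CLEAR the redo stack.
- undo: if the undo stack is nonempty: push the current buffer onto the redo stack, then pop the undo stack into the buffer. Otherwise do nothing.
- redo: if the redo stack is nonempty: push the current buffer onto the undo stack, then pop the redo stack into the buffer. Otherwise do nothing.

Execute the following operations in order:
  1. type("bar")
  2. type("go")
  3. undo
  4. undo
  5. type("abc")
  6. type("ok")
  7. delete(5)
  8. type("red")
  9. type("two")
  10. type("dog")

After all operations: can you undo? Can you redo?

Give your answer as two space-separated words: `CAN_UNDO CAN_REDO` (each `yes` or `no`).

Answer: yes no

Derivation:
After op 1 (type): buf='bar' undo_depth=1 redo_depth=0
After op 2 (type): buf='bargo' undo_depth=2 redo_depth=0
After op 3 (undo): buf='bar' undo_depth=1 redo_depth=1
After op 4 (undo): buf='(empty)' undo_depth=0 redo_depth=2
After op 5 (type): buf='abc' undo_depth=1 redo_depth=0
After op 6 (type): buf='abcok' undo_depth=2 redo_depth=0
After op 7 (delete): buf='(empty)' undo_depth=3 redo_depth=0
After op 8 (type): buf='red' undo_depth=4 redo_depth=0
After op 9 (type): buf='redtwo' undo_depth=5 redo_depth=0
After op 10 (type): buf='redtwodog' undo_depth=6 redo_depth=0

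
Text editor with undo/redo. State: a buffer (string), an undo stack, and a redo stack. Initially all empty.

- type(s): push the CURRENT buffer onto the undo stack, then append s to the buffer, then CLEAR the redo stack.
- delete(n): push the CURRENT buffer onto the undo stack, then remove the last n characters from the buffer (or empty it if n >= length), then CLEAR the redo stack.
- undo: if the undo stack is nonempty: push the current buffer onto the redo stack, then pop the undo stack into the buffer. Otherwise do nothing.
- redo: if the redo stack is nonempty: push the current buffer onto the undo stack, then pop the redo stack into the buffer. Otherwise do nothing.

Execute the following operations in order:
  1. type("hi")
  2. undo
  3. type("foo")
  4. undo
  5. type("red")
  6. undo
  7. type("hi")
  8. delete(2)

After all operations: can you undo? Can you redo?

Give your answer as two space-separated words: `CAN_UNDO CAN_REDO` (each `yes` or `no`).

After op 1 (type): buf='hi' undo_depth=1 redo_depth=0
After op 2 (undo): buf='(empty)' undo_depth=0 redo_depth=1
After op 3 (type): buf='foo' undo_depth=1 redo_depth=0
After op 4 (undo): buf='(empty)' undo_depth=0 redo_depth=1
After op 5 (type): buf='red' undo_depth=1 redo_depth=0
After op 6 (undo): buf='(empty)' undo_depth=0 redo_depth=1
After op 7 (type): buf='hi' undo_depth=1 redo_depth=0
After op 8 (delete): buf='(empty)' undo_depth=2 redo_depth=0

Answer: yes no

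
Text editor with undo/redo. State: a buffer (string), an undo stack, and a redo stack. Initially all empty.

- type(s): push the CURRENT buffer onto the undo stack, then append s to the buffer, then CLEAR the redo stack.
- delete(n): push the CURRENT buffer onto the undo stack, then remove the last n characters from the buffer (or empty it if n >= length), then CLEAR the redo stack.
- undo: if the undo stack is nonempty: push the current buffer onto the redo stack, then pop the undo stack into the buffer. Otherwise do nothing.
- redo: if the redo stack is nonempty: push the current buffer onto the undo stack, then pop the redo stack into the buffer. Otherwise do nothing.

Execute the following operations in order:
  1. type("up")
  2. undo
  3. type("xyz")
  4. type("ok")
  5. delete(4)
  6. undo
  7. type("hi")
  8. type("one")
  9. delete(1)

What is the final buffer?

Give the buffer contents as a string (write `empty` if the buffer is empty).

Answer: xyzokhion

Derivation:
After op 1 (type): buf='up' undo_depth=1 redo_depth=0
After op 2 (undo): buf='(empty)' undo_depth=0 redo_depth=1
After op 3 (type): buf='xyz' undo_depth=1 redo_depth=0
After op 4 (type): buf='xyzok' undo_depth=2 redo_depth=0
After op 5 (delete): buf='x' undo_depth=3 redo_depth=0
After op 6 (undo): buf='xyzok' undo_depth=2 redo_depth=1
After op 7 (type): buf='xyzokhi' undo_depth=3 redo_depth=0
After op 8 (type): buf='xyzokhione' undo_depth=4 redo_depth=0
After op 9 (delete): buf='xyzokhion' undo_depth=5 redo_depth=0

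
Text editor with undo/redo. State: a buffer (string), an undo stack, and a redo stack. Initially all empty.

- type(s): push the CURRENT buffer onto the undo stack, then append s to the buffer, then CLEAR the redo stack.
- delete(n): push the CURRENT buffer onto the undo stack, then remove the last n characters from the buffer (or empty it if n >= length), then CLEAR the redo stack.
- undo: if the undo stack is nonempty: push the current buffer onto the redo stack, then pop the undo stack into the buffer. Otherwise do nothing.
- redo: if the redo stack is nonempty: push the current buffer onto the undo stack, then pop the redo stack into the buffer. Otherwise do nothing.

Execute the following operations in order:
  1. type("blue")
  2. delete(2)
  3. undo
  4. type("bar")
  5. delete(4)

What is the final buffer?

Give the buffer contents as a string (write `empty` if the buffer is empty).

After op 1 (type): buf='blue' undo_depth=1 redo_depth=0
After op 2 (delete): buf='bl' undo_depth=2 redo_depth=0
After op 3 (undo): buf='blue' undo_depth=1 redo_depth=1
After op 4 (type): buf='bluebar' undo_depth=2 redo_depth=0
After op 5 (delete): buf='blu' undo_depth=3 redo_depth=0

Answer: blu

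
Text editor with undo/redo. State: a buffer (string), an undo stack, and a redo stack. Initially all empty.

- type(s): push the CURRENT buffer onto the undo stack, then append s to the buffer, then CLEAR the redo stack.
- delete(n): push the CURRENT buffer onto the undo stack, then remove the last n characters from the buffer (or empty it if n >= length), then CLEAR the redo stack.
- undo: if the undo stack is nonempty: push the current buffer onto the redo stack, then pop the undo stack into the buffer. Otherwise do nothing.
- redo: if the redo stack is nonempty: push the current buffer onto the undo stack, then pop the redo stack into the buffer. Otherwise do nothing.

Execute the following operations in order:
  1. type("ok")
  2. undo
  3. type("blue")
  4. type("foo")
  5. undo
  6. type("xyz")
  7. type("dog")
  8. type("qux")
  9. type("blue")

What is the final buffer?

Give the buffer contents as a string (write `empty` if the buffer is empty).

After op 1 (type): buf='ok' undo_depth=1 redo_depth=0
After op 2 (undo): buf='(empty)' undo_depth=0 redo_depth=1
After op 3 (type): buf='blue' undo_depth=1 redo_depth=0
After op 4 (type): buf='bluefoo' undo_depth=2 redo_depth=0
After op 5 (undo): buf='blue' undo_depth=1 redo_depth=1
After op 6 (type): buf='bluexyz' undo_depth=2 redo_depth=0
After op 7 (type): buf='bluexyzdog' undo_depth=3 redo_depth=0
After op 8 (type): buf='bluexyzdogqux' undo_depth=4 redo_depth=0
After op 9 (type): buf='bluexyzdogquxblue' undo_depth=5 redo_depth=0

Answer: bluexyzdogquxblue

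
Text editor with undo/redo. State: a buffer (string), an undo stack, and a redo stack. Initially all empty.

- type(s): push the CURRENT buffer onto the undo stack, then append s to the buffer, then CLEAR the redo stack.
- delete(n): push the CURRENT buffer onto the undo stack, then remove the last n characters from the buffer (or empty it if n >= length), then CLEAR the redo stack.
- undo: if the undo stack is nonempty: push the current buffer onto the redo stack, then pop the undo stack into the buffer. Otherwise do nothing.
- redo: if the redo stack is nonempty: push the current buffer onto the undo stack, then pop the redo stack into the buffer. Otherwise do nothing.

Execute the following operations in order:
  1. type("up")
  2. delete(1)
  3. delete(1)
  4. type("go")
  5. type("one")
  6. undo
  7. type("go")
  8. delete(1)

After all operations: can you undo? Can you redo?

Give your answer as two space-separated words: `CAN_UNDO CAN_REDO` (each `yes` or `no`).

After op 1 (type): buf='up' undo_depth=1 redo_depth=0
After op 2 (delete): buf='u' undo_depth=2 redo_depth=0
After op 3 (delete): buf='(empty)' undo_depth=3 redo_depth=0
After op 4 (type): buf='go' undo_depth=4 redo_depth=0
After op 5 (type): buf='goone' undo_depth=5 redo_depth=0
After op 6 (undo): buf='go' undo_depth=4 redo_depth=1
After op 7 (type): buf='gogo' undo_depth=5 redo_depth=0
After op 8 (delete): buf='gog' undo_depth=6 redo_depth=0

Answer: yes no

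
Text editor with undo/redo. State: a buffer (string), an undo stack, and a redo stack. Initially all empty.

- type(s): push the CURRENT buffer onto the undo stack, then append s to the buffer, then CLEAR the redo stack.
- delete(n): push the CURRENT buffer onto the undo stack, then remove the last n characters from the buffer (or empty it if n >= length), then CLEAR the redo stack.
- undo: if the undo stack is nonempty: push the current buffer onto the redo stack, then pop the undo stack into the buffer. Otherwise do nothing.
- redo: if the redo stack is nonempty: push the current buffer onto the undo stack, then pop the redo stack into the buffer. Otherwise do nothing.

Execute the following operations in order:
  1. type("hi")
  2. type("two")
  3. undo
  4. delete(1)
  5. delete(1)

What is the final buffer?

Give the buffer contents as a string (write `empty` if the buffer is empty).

After op 1 (type): buf='hi' undo_depth=1 redo_depth=0
After op 2 (type): buf='hitwo' undo_depth=2 redo_depth=0
After op 3 (undo): buf='hi' undo_depth=1 redo_depth=1
After op 4 (delete): buf='h' undo_depth=2 redo_depth=0
After op 5 (delete): buf='(empty)' undo_depth=3 redo_depth=0

Answer: empty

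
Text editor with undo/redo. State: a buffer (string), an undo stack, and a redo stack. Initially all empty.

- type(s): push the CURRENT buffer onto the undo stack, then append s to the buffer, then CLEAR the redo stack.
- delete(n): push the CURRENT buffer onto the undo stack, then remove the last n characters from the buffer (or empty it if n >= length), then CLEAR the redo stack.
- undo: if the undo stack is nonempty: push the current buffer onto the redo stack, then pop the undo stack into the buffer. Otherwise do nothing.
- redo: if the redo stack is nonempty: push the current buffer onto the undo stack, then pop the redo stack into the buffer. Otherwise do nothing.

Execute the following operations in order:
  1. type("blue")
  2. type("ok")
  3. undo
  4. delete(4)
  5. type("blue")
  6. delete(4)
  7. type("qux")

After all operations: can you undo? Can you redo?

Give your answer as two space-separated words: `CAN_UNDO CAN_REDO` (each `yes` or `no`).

Answer: yes no

Derivation:
After op 1 (type): buf='blue' undo_depth=1 redo_depth=0
After op 2 (type): buf='blueok' undo_depth=2 redo_depth=0
After op 3 (undo): buf='blue' undo_depth=1 redo_depth=1
After op 4 (delete): buf='(empty)' undo_depth=2 redo_depth=0
After op 5 (type): buf='blue' undo_depth=3 redo_depth=0
After op 6 (delete): buf='(empty)' undo_depth=4 redo_depth=0
After op 7 (type): buf='qux' undo_depth=5 redo_depth=0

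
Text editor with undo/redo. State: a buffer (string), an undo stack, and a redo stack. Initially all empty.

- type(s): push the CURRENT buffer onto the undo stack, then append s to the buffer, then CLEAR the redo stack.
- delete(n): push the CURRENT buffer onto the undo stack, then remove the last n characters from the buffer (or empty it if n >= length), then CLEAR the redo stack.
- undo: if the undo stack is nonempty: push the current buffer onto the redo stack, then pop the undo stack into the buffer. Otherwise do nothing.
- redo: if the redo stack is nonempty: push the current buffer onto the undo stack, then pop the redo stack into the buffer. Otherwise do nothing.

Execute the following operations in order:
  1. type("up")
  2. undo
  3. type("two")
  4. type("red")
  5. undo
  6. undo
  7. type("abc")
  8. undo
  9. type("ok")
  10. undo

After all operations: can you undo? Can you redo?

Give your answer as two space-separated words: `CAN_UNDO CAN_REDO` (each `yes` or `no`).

Answer: no yes

Derivation:
After op 1 (type): buf='up' undo_depth=1 redo_depth=0
After op 2 (undo): buf='(empty)' undo_depth=0 redo_depth=1
After op 3 (type): buf='two' undo_depth=1 redo_depth=0
After op 4 (type): buf='twored' undo_depth=2 redo_depth=0
After op 5 (undo): buf='two' undo_depth=1 redo_depth=1
After op 6 (undo): buf='(empty)' undo_depth=0 redo_depth=2
After op 7 (type): buf='abc' undo_depth=1 redo_depth=0
After op 8 (undo): buf='(empty)' undo_depth=0 redo_depth=1
After op 9 (type): buf='ok' undo_depth=1 redo_depth=0
After op 10 (undo): buf='(empty)' undo_depth=0 redo_depth=1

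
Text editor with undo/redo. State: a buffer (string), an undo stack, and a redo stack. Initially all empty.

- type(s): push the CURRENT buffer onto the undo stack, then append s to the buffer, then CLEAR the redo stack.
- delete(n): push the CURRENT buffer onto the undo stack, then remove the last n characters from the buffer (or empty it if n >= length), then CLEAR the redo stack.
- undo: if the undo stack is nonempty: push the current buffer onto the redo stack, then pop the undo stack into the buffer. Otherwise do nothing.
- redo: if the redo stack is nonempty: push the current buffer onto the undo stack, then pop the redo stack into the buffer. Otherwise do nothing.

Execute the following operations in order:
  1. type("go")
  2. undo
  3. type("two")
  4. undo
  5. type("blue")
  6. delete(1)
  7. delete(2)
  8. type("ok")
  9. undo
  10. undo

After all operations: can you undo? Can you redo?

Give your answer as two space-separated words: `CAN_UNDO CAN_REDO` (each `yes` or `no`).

Answer: yes yes

Derivation:
After op 1 (type): buf='go' undo_depth=1 redo_depth=0
After op 2 (undo): buf='(empty)' undo_depth=0 redo_depth=1
After op 3 (type): buf='two' undo_depth=1 redo_depth=0
After op 4 (undo): buf='(empty)' undo_depth=0 redo_depth=1
After op 5 (type): buf='blue' undo_depth=1 redo_depth=0
After op 6 (delete): buf='blu' undo_depth=2 redo_depth=0
After op 7 (delete): buf='b' undo_depth=3 redo_depth=0
After op 8 (type): buf='bok' undo_depth=4 redo_depth=0
After op 9 (undo): buf='b' undo_depth=3 redo_depth=1
After op 10 (undo): buf='blu' undo_depth=2 redo_depth=2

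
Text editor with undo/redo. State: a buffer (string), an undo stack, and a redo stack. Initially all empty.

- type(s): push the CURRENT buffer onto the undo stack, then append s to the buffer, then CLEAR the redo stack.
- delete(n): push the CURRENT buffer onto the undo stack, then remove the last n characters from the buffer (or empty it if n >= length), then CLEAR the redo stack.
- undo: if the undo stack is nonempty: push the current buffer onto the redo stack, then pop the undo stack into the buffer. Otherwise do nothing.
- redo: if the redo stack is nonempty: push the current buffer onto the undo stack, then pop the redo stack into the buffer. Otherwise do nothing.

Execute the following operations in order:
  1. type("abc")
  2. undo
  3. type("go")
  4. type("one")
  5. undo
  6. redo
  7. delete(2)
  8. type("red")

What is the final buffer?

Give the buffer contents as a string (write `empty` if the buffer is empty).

Answer: goored

Derivation:
After op 1 (type): buf='abc' undo_depth=1 redo_depth=0
After op 2 (undo): buf='(empty)' undo_depth=0 redo_depth=1
After op 3 (type): buf='go' undo_depth=1 redo_depth=0
After op 4 (type): buf='goone' undo_depth=2 redo_depth=0
After op 5 (undo): buf='go' undo_depth=1 redo_depth=1
After op 6 (redo): buf='goone' undo_depth=2 redo_depth=0
After op 7 (delete): buf='goo' undo_depth=3 redo_depth=0
After op 8 (type): buf='goored' undo_depth=4 redo_depth=0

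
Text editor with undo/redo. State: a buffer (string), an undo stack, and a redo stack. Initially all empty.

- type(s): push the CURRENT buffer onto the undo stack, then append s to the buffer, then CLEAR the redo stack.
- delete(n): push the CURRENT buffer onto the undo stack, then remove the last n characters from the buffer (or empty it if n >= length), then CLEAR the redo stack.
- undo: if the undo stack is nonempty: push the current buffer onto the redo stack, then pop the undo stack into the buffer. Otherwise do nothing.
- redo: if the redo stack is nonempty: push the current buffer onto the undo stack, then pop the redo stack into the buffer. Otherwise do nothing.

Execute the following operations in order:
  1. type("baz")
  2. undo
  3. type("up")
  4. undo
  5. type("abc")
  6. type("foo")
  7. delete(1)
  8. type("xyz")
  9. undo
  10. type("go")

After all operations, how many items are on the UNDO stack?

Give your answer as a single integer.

After op 1 (type): buf='baz' undo_depth=1 redo_depth=0
After op 2 (undo): buf='(empty)' undo_depth=0 redo_depth=1
After op 3 (type): buf='up' undo_depth=1 redo_depth=0
After op 4 (undo): buf='(empty)' undo_depth=0 redo_depth=1
After op 5 (type): buf='abc' undo_depth=1 redo_depth=0
After op 6 (type): buf='abcfoo' undo_depth=2 redo_depth=0
After op 7 (delete): buf='abcfo' undo_depth=3 redo_depth=0
After op 8 (type): buf='abcfoxyz' undo_depth=4 redo_depth=0
After op 9 (undo): buf='abcfo' undo_depth=3 redo_depth=1
After op 10 (type): buf='abcfogo' undo_depth=4 redo_depth=0

Answer: 4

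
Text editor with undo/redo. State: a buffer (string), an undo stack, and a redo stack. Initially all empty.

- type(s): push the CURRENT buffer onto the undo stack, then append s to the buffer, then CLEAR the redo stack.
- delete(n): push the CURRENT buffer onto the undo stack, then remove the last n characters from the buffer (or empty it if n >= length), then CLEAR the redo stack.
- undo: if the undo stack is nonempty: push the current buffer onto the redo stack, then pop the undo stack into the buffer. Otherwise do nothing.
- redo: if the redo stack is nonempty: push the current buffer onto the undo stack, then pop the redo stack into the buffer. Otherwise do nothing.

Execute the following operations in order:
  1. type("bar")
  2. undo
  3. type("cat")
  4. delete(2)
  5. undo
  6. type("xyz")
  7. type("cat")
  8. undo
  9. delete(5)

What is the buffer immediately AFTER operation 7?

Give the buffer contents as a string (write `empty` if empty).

Answer: catxyzcat

Derivation:
After op 1 (type): buf='bar' undo_depth=1 redo_depth=0
After op 2 (undo): buf='(empty)' undo_depth=0 redo_depth=1
After op 3 (type): buf='cat' undo_depth=1 redo_depth=0
After op 4 (delete): buf='c' undo_depth=2 redo_depth=0
After op 5 (undo): buf='cat' undo_depth=1 redo_depth=1
After op 6 (type): buf='catxyz' undo_depth=2 redo_depth=0
After op 7 (type): buf='catxyzcat' undo_depth=3 redo_depth=0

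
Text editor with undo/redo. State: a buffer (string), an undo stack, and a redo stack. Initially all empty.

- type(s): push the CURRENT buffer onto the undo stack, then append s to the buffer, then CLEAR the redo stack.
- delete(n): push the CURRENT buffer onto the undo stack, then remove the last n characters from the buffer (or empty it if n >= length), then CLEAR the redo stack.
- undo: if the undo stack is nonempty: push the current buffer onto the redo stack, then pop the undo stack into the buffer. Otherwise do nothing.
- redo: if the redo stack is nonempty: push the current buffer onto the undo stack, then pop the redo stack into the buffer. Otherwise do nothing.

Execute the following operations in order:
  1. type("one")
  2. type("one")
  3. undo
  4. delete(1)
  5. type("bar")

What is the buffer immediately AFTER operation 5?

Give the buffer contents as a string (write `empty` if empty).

After op 1 (type): buf='one' undo_depth=1 redo_depth=0
After op 2 (type): buf='oneone' undo_depth=2 redo_depth=0
After op 3 (undo): buf='one' undo_depth=1 redo_depth=1
After op 4 (delete): buf='on' undo_depth=2 redo_depth=0
After op 5 (type): buf='onbar' undo_depth=3 redo_depth=0

Answer: onbar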